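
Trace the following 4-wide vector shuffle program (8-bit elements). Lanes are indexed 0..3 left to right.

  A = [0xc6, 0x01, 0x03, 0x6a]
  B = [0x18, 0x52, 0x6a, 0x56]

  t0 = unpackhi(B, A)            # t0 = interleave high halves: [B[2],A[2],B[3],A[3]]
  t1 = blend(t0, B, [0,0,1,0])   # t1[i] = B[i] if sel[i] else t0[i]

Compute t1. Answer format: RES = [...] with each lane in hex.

RES = [0x6a, 0x03, 0x6a, 0x6a]

  t0: 6a 03 56 6a
  t1: 6a 03 6a 6a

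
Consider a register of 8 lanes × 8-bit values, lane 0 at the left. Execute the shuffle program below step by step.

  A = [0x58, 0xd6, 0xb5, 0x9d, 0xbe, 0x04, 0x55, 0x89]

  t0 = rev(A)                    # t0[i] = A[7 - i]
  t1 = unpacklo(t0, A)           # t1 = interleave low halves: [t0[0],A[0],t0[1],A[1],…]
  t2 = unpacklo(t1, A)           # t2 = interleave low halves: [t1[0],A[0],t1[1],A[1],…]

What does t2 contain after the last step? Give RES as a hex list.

t0 = [0x89, 0x55, 0x04, 0xbe, 0x9d, 0xb5, 0xd6, 0x58]
t1 = [0x89, 0x58, 0x55, 0xd6, 0x04, 0xb5, 0xbe, 0x9d]
t2 = [0x89, 0x58, 0x58, 0xd6, 0x55, 0xb5, 0xd6, 0x9d]

RES = [0x89, 0x58, 0x58, 0xd6, 0x55, 0xb5, 0xd6, 0x9d]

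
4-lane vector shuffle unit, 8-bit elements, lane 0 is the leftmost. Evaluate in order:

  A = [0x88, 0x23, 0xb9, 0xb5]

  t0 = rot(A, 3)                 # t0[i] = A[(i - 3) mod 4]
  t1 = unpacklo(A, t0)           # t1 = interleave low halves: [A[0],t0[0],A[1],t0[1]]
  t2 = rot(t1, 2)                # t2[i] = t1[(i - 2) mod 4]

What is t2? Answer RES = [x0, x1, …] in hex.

→ t0 |23|b9|b5|88|
→ t1 |88|23|23|b9|
→ t2 |23|b9|88|23|

RES = [ 0x23  0xb9  0x88  0x23 ]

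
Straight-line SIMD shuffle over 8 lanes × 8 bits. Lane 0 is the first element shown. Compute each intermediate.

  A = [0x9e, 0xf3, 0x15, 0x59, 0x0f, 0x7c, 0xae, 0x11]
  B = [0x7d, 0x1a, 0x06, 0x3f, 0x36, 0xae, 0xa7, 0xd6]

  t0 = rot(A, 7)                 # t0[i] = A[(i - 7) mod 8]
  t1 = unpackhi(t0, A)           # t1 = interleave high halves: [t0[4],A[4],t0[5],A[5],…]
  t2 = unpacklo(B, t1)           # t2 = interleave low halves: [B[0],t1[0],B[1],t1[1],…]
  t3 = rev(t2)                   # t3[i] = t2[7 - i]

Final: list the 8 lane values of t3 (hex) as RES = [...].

RES = [ 0x7c  0x3f  0xae  0x06  0x0f  0x1a  0x7c  0x7d ]

→ t0 |f3|15|59|0f|7c|ae|11|9e|
→ t1 |7c|0f|ae|7c|11|ae|9e|11|
→ t2 |7d|7c|1a|0f|06|ae|3f|7c|
→ t3 |7c|3f|ae|06|0f|1a|7c|7d|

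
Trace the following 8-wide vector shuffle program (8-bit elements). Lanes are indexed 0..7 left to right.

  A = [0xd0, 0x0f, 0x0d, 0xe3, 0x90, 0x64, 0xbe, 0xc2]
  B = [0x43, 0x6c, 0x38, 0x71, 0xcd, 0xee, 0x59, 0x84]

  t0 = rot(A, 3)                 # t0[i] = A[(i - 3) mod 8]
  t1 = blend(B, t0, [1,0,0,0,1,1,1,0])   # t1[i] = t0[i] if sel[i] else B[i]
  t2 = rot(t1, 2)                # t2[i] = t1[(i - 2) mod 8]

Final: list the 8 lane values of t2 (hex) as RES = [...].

RES = [ 0xe3  0x84  0x64  0x6c  0x38  0x71  0x0f  0x0d ]

→ t0 |64|be|c2|d0|0f|0d|e3|90|
→ t1 |64|6c|38|71|0f|0d|e3|84|
→ t2 |e3|84|64|6c|38|71|0f|0d|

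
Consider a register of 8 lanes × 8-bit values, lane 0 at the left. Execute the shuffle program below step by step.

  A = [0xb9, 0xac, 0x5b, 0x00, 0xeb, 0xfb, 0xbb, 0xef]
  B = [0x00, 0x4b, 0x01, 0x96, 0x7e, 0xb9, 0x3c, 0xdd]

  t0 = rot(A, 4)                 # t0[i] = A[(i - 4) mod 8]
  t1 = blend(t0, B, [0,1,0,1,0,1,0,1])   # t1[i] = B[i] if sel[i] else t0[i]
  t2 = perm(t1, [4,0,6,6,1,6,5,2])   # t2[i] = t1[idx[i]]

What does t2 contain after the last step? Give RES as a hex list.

  t0: eb fb bb ef b9 ac 5b 00
  t1: eb 4b bb 96 b9 b9 5b dd
  t2: b9 eb 5b 5b 4b 5b b9 bb

RES = [0xb9, 0xeb, 0x5b, 0x5b, 0x4b, 0x5b, 0xb9, 0xbb]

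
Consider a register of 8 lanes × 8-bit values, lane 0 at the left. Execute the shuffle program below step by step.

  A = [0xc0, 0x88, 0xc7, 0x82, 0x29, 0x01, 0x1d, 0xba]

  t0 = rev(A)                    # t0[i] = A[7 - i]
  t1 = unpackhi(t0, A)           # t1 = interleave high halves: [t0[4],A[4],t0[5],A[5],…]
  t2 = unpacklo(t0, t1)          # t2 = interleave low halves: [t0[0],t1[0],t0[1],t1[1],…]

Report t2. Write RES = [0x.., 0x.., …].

RES = [ 0xba  0x82  0x1d  0x29  0x01  0xc7  0x29  0x01 ]

t0 = [0xba, 0x1d, 0x01, 0x29, 0x82, 0xc7, 0x88, 0xc0]
t1 = [0x82, 0x29, 0xc7, 0x01, 0x88, 0x1d, 0xc0, 0xba]
t2 = [0xba, 0x82, 0x1d, 0x29, 0x01, 0xc7, 0x29, 0x01]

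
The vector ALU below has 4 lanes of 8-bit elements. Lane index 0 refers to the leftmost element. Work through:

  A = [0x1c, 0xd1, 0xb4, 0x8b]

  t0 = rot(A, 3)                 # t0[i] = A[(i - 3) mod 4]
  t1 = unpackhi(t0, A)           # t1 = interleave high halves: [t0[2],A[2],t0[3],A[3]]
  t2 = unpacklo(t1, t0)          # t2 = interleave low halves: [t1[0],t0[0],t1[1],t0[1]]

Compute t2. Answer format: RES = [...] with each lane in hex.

  t0: d1 b4 8b 1c
  t1: 8b b4 1c 8b
  t2: 8b d1 b4 b4

RES = [0x8b, 0xd1, 0xb4, 0xb4]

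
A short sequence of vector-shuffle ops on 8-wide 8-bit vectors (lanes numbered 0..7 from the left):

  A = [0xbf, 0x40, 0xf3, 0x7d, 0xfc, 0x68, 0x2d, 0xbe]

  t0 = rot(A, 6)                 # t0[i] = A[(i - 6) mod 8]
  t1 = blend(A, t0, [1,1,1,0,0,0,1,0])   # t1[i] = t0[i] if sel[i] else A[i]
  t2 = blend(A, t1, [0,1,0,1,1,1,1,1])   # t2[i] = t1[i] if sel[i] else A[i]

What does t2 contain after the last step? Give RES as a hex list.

  t0: f3 7d fc 68 2d be bf 40
  t1: f3 7d fc 7d fc 68 bf be
  t2: bf 7d f3 7d fc 68 bf be

RES = [ 0xbf  0x7d  0xf3  0x7d  0xfc  0x68  0xbf  0xbe ]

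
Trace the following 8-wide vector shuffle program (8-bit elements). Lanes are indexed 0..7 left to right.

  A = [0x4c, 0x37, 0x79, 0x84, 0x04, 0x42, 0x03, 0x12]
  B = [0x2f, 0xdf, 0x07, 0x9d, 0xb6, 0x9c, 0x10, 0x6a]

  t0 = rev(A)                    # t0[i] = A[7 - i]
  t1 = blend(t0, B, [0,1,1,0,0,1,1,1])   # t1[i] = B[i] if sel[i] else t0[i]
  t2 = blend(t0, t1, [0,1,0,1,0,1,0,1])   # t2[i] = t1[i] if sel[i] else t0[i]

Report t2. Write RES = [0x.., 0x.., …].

t0 = [0x12, 0x03, 0x42, 0x04, 0x84, 0x79, 0x37, 0x4c]
t1 = [0x12, 0xdf, 0x07, 0x04, 0x84, 0x9c, 0x10, 0x6a]
t2 = [0x12, 0xdf, 0x42, 0x04, 0x84, 0x9c, 0x37, 0x6a]

RES = [0x12, 0xdf, 0x42, 0x04, 0x84, 0x9c, 0x37, 0x6a]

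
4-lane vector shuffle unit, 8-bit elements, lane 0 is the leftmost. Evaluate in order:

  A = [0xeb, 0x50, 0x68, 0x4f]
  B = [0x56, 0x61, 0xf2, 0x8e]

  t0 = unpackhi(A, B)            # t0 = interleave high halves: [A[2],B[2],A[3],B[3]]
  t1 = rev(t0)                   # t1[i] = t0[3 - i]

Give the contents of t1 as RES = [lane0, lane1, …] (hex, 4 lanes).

t0 = [0x68, 0xf2, 0x4f, 0x8e]
t1 = [0x8e, 0x4f, 0xf2, 0x68]

RES = [0x8e, 0x4f, 0xf2, 0x68]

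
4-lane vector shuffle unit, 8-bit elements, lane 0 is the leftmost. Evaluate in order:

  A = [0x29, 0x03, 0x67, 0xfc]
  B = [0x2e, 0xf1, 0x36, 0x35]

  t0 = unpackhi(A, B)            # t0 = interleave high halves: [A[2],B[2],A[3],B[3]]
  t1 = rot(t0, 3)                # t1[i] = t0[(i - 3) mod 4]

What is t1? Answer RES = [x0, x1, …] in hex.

→ t0 |67|36|fc|35|
→ t1 |36|fc|35|67|

RES = [ 0x36  0xfc  0x35  0x67 ]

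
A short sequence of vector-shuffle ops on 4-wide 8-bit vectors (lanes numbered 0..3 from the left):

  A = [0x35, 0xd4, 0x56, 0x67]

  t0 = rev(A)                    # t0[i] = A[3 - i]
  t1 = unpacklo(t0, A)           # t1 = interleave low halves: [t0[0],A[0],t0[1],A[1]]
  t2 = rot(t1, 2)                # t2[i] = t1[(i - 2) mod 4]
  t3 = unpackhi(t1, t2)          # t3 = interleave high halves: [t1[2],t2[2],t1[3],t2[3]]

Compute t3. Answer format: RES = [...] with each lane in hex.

  t0: 67 56 d4 35
  t1: 67 35 56 d4
  t2: 56 d4 67 35
  t3: 56 67 d4 35

RES = [ 0x56  0x67  0xd4  0x35 ]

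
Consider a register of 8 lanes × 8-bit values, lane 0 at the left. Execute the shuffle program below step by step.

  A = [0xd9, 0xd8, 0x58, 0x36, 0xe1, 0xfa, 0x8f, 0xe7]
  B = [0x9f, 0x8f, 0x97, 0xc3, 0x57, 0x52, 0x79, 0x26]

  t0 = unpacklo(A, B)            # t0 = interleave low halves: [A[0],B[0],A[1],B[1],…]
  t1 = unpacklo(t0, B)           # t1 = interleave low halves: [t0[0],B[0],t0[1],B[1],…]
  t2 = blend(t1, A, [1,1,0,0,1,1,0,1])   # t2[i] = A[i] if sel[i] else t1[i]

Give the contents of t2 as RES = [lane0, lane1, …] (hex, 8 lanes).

RES = [ 0xd9  0xd8  0x9f  0x8f  0xe1  0xfa  0x8f  0xe7 ]

  t0: d9 9f d8 8f 58 97 36 c3
  t1: d9 9f 9f 8f d8 97 8f c3
  t2: d9 d8 9f 8f e1 fa 8f e7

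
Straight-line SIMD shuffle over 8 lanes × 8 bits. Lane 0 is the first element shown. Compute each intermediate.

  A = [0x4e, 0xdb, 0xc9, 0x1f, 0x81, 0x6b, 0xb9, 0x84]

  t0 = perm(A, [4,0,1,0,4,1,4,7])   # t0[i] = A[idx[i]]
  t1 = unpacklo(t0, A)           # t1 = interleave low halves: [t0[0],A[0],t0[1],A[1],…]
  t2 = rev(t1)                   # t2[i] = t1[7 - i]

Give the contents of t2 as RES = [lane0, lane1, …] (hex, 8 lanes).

RES = [0x1f, 0x4e, 0xc9, 0xdb, 0xdb, 0x4e, 0x4e, 0x81]

t0 = [0x81, 0x4e, 0xdb, 0x4e, 0x81, 0xdb, 0x81, 0x84]
t1 = [0x81, 0x4e, 0x4e, 0xdb, 0xdb, 0xc9, 0x4e, 0x1f]
t2 = [0x1f, 0x4e, 0xc9, 0xdb, 0xdb, 0x4e, 0x4e, 0x81]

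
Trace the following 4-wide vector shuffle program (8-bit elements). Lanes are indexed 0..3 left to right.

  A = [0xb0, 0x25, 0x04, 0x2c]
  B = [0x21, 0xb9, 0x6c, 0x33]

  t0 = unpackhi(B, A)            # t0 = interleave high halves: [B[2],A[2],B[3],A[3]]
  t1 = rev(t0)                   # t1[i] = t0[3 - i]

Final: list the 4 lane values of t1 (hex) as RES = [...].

RES = [ 0x2c  0x33  0x04  0x6c ]

→ t0 |6c|04|33|2c|
→ t1 |2c|33|04|6c|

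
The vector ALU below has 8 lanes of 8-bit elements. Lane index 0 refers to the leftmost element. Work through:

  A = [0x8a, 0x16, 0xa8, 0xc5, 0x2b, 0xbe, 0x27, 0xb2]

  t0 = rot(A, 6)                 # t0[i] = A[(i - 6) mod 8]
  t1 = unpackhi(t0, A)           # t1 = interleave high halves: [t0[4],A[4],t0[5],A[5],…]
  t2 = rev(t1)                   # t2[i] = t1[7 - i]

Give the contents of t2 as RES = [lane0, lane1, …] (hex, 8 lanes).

→ t0 |a8|c5|2b|be|27|b2|8a|16|
→ t1 |27|2b|b2|be|8a|27|16|b2|
→ t2 |b2|16|27|8a|be|b2|2b|27|

RES = [0xb2, 0x16, 0x27, 0x8a, 0xbe, 0xb2, 0x2b, 0x27]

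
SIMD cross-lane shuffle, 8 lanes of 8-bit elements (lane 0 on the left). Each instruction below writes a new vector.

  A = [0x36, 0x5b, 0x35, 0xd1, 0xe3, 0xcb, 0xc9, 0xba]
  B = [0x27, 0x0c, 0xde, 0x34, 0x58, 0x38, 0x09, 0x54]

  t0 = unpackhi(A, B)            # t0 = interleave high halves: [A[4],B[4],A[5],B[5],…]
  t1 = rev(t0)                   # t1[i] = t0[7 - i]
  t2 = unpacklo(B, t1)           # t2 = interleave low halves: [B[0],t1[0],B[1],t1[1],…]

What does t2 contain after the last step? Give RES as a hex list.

RES = [0x27, 0x54, 0x0c, 0xba, 0xde, 0x09, 0x34, 0xc9]

t0 = [0xe3, 0x58, 0xcb, 0x38, 0xc9, 0x09, 0xba, 0x54]
t1 = [0x54, 0xba, 0x09, 0xc9, 0x38, 0xcb, 0x58, 0xe3]
t2 = [0x27, 0x54, 0x0c, 0xba, 0xde, 0x09, 0x34, 0xc9]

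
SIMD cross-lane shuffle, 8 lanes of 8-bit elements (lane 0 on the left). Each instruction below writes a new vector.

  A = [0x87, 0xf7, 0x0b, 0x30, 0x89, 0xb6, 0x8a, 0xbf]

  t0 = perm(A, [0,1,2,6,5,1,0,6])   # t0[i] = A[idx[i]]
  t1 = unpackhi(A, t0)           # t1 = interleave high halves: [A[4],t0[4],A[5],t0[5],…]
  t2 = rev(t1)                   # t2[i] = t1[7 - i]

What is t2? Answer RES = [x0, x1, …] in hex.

t0 = [0x87, 0xf7, 0x0b, 0x8a, 0xb6, 0xf7, 0x87, 0x8a]
t1 = [0x89, 0xb6, 0xb6, 0xf7, 0x8a, 0x87, 0xbf, 0x8a]
t2 = [0x8a, 0xbf, 0x87, 0x8a, 0xf7, 0xb6, 0xb6, 0x89]

RES = [0x8a, 0xbf, 0x87, 0x8a, 0xf7, 0xb6, 0xb6, 0x89]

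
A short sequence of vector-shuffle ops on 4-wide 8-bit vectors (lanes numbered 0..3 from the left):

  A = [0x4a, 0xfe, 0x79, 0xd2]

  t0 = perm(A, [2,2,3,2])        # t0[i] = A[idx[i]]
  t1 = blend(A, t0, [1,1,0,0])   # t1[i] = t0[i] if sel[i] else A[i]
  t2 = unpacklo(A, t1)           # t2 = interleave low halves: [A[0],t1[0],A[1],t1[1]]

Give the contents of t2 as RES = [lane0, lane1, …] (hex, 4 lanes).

RES = [0x4a, 0x79, 0xfe, 0x79]

→ t0 |79|79|d2|79|
→ t1 |79|79|79|d2|
→ t2 |4a|79|fe|79|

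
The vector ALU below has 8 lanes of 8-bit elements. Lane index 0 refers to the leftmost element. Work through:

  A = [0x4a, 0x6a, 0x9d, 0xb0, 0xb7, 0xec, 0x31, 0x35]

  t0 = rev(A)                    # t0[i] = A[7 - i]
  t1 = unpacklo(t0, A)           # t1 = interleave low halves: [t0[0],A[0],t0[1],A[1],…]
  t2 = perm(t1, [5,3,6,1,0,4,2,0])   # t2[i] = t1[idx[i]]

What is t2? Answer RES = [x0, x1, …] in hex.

→ t0 |35|31|ec|b7|b0|9d|6a|4a|
→ t1 |35|4a|31|6a|ec|9d|b7|b0|
→ t2 |9d|6a|b7|4a|35|ec|31|35|

RES = [0x9d, 0x6a, 0xb7, 0x4a, 0x35, 0xec, 0x31, 0x35]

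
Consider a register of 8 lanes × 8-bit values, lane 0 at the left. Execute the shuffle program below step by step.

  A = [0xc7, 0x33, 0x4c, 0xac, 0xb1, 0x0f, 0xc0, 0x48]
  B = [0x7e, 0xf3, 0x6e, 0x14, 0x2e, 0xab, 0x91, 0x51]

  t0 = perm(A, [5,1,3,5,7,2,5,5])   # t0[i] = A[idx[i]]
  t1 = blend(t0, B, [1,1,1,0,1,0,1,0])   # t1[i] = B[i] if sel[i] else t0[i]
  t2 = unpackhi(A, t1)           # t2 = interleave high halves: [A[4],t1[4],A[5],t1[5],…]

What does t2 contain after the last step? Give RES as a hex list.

  t0: 0f 33 ac 0f 48 4c 0f 0f
  t1: 7e f3 6e 0f 2e 4c 91 0f
  t2: b1 2e 0f 4c c0 91 48 0f

RES = [ 0xb1  0x2e  0x0f  0x4c  0xc0  0x91  0x48  0x0f ]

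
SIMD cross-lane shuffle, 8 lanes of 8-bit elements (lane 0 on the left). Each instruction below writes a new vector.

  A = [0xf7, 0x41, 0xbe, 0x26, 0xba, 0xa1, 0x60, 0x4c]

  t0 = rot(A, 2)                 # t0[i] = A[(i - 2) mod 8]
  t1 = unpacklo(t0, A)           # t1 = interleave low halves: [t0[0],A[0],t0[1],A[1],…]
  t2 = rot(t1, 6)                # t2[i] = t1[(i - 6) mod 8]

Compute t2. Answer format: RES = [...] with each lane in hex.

RES = [ 0x4c  0x41  0xf7  0xbe  0x41  0x26  0x60  0xf7 ]

→ t0 |60|4c|f7|41|be|26|ba|a1|
→ t1 |60|f7|4c|41|f7|be|41|26|
→ t2 |4c|41|f7|be|41|26|60|f7|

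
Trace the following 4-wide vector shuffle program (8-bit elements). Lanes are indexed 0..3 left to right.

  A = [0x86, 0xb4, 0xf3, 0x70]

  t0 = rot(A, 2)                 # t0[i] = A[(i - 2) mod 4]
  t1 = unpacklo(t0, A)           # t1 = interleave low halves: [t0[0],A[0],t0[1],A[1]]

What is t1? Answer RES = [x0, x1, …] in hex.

→ t0 |f3|70|86|b4|
→ t1 |f3|86|70|b4|

RES = [ 0xf3  0x86  0x70  0xb4 ]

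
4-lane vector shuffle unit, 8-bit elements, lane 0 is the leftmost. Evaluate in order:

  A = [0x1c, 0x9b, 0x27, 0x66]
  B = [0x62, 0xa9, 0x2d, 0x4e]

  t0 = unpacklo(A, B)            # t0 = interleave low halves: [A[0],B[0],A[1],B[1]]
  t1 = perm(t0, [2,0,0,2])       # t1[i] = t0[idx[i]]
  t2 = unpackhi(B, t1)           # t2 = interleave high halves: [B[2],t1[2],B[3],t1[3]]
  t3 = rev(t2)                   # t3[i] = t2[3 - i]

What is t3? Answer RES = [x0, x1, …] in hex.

RES = [0x9b, 0x4e, 0x1c, 0x2d]

t0 = [0x1c, 0x62, 0x9b, 0xa9]
t1 = [0x9b, 0x1c, 0x1c, 0x9b]
t2 = [0x2d, 0x1c, 0x4e, 0x9b]
t3 = [0x9b, 0x4e, 0x1c, 0x2d]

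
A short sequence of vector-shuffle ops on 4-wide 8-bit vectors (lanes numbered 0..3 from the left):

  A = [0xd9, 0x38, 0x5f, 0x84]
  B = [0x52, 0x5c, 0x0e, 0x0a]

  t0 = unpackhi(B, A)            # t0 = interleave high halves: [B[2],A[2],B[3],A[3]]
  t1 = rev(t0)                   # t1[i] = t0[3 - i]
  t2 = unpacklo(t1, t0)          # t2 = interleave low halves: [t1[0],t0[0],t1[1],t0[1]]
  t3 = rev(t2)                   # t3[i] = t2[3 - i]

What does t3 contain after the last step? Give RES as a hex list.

RES = [0x5f, 0x0a, 0x0e, 0x84]

t0 = [0x0e, 0x5f, 0x0a, 0x84]
t1 = [0x84, 0x0a, 0x5f, 0x0e]
t2 = [0x84, 0x0e, 0x0a, 0x5f]
t3 = [0x5f, 0x0a, 0x0e, 0x84]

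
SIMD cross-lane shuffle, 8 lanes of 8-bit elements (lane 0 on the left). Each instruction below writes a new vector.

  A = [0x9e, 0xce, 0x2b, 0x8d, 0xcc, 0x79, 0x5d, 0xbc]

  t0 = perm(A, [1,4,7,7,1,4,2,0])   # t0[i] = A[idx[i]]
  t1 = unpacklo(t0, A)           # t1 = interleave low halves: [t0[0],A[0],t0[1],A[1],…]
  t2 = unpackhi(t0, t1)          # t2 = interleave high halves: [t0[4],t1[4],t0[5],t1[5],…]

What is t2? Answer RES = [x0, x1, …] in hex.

RES = [0xce, 0xbc, 0xcc, 0x2b, 0x2b, 0xbc, 0x9e, 0x8d]

→ t0 |ce|cc|bc|bc|ce|cc|2b|9e|
→ t1 |ce|9e|cc|ce|bc|2b|bc|8d|
→ t2 |ce|bc|cc|2b|2b|bc|9e|8d|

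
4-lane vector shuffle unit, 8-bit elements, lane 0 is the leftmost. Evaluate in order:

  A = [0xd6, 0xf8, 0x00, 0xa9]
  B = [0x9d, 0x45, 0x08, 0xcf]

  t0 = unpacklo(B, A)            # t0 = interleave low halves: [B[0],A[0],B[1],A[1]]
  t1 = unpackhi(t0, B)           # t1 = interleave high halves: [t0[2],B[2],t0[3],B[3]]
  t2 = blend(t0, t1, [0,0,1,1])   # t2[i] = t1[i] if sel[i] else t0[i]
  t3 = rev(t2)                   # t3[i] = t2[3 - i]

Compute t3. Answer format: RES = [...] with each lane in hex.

RES = [0xcf, 0xf8, 0xd6, 0x9d]

t0 = [0x9d, 0xd6, 0x45, 0xf8]
t1 = [0x45, 0x08, 0xf8, 0xcf]
t2 = [0x9d, 0xd6, 0xf8, 0xcf]
t3 = [0xcf, 0xf8, 0xd6, 0x9d]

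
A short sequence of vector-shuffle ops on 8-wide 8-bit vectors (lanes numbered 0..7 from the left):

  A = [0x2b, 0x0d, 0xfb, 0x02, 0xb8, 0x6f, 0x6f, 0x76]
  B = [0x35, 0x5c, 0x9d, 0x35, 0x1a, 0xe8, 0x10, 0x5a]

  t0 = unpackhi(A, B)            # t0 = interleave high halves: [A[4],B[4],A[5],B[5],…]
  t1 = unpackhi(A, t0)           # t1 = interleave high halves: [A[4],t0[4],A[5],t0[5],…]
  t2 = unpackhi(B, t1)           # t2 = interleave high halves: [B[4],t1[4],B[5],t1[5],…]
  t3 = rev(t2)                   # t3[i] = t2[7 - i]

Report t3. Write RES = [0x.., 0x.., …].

RES = [ 0x5a  0x5a  0x76  0x10  0x76  0xe8  0x6f  0x1a ]

  t0: b8 1a 6f e8 6f 10 76 5a
  t1: b8 6f 6f 10 6f 76 76 5a
  t2: 1a 6f e8 76 10 76 5a 5a
  t3: 5a 5a 76 10 76 e8 6f 1a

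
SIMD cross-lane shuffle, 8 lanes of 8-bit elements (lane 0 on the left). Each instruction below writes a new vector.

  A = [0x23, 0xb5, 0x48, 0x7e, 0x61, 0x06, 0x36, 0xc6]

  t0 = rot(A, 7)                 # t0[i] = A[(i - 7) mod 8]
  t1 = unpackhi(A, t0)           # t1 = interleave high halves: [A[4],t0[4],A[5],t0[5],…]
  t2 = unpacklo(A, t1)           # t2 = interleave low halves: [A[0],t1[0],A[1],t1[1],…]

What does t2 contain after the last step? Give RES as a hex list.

RES = [0x23, 0x61, 0xb5, 0x06, 0x48, 0x06, 0x7e, 0x36]

  t0: b5 48 7e 61 06 36 c6 23
  t1: 61 06 06 36 36 c6 c6 23
  t2: 23 61 b5 06 48 06 7e 36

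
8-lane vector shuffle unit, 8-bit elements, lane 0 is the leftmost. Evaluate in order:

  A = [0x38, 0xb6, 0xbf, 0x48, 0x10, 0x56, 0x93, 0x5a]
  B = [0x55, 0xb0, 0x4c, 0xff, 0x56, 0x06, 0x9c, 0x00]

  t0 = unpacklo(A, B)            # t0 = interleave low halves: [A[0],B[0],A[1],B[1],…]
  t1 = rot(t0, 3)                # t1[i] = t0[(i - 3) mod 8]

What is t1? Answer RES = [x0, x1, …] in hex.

  t0: 38 55 b6 b0 bf 4c 48 ff
  t1: 4c 48 ff 38 55 b6 b0 bf

RES = [ 0x4c  0x48  0xff  0x38  0x55  0xb6  0xb0  0xbf ]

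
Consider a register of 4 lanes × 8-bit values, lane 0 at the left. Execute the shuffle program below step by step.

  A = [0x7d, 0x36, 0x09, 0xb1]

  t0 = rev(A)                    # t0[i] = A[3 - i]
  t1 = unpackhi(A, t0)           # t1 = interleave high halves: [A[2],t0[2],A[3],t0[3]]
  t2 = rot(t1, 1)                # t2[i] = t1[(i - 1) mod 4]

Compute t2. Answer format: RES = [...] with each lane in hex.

  t0: b1 09 36 7d
  t1: 09 36 b1 7d
  t2: 7d 09 36 b1

RES = [0x7d, 0x09, 0x36, 0xb1]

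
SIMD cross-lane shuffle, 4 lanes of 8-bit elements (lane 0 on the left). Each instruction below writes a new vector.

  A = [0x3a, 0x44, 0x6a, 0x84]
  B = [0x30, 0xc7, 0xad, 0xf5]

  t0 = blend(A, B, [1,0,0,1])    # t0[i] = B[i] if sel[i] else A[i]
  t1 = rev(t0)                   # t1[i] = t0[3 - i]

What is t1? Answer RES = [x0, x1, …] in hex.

RES = [0xf5, 0x6a, 0x44, 0x30]

→ t0 |30|44|6a|f5|
→ t1 |f5|6a|44|30|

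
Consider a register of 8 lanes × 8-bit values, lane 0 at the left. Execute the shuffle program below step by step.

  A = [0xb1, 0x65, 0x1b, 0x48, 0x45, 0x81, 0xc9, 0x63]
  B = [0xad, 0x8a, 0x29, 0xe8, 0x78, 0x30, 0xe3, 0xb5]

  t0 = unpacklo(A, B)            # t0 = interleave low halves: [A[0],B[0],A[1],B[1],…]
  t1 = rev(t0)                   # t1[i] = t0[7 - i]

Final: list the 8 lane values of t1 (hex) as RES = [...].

t0 = [0xb1, 0xad, 0x65, 0x8a, 0x1b, 0x29, 0x48, 0xe8]
t1 = [0xe8, 0x48, 0x29, 0x1b, 0x8a, 0x65, 0xad, 0xb1]

RES = [ 0xe8  0x48  0x29  0x1b  0x8a  0x65  0xad  0xb1 ]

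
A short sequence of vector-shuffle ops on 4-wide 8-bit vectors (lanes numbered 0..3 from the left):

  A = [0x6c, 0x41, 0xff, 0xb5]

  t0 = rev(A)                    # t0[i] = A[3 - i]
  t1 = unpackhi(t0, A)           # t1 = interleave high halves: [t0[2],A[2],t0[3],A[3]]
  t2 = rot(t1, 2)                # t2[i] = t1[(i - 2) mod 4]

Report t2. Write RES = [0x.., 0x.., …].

RES = [ 0x6c  0xb5  0x41  0xff ]

  t0: b5 ff 41 6c
  t1: 41 ff 6c b5
  t2: 6c b5 41 ff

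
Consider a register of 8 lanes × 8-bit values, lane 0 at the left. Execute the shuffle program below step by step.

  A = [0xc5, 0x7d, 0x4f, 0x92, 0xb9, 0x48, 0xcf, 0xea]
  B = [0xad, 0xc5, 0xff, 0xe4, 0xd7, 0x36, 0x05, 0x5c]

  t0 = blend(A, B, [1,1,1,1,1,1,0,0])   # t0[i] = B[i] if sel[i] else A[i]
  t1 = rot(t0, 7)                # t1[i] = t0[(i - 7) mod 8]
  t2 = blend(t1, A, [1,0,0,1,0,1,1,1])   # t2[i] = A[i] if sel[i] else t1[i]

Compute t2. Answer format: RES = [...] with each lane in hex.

t0 = [0xad, 0xc5, 0xff, 0xe4, 0xd7, 0x36, 0xcf, 0xea]
t1 = [0xc5, 0xff, 0xe4, 0xd7, 0x36, 0xcf, 0xea, 0xad]
t2 = [0xc5, 0xff, 0xe4, 0x92, 0x36, 0x48, 0xcf, 0xea]

RES = [ 0xc5  0xff  0xe4  0x92  0x36  0x48  0xcf  0xea ]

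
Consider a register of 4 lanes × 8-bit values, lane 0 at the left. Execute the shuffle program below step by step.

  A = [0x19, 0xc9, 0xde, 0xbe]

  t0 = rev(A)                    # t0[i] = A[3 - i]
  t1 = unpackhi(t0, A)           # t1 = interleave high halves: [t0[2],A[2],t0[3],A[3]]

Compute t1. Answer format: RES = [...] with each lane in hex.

RES = [ 0xc9  0xde  0x19  0xbe ]

t0 = [0xbe, 0xde, 0xc9, 0x19]
t1 = [0xc9, 0xde, 0x19, 0xbe]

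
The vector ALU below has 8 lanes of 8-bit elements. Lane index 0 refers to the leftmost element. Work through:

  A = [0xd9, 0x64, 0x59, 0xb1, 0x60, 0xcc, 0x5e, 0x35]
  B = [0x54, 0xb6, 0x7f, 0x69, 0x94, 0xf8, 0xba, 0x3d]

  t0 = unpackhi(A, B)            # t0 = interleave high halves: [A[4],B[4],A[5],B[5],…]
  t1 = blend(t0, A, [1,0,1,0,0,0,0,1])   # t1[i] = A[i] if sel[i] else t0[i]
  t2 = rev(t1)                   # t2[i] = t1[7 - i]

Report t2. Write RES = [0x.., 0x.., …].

RES = [ 0x35  0x35  0xba  0x5e  0xf8  0x59  0x94  0xd9 ]

→ t0 |60|94|cc|f8|5e|ba|35|3d|
→ t1 |d9|94|59|f8|5e|ba|35|35|
→ t2 |35|35|ba|5e|f8|59|94|d9|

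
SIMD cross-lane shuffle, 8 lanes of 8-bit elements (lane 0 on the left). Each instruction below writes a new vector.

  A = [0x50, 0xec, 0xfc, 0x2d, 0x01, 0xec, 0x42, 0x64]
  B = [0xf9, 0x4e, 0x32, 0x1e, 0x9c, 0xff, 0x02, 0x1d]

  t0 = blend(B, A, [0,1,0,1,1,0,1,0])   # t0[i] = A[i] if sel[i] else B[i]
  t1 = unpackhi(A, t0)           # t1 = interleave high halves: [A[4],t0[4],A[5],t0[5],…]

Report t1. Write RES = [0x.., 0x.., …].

RES = [ 0x01  0x01  0xec  0xff  0x42  0x42  0x64  0x1d ]

→ t0 |f9|ec|32|2d|01|ff|42|1d|
→ t1 |01|01|ec|ff|42|42|64|1d|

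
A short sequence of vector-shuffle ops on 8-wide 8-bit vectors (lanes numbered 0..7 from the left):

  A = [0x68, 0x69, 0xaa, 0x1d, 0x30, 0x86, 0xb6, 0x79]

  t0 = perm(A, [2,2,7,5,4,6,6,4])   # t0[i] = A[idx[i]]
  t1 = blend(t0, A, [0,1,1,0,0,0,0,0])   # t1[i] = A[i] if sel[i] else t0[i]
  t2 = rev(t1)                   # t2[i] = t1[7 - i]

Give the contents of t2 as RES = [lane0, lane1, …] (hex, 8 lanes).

→ t0 |aa|aa|79|86|30|b6|b6|30|
→ t1 |aa|69|aa|86|30|b6|b6|30|
→ t2 |30|b6|b6|30|86|aa|69|aa|

RES = [ 0x30  0xb6  0xb6  0x30  0x86  0xaa  0x69  0xaa ]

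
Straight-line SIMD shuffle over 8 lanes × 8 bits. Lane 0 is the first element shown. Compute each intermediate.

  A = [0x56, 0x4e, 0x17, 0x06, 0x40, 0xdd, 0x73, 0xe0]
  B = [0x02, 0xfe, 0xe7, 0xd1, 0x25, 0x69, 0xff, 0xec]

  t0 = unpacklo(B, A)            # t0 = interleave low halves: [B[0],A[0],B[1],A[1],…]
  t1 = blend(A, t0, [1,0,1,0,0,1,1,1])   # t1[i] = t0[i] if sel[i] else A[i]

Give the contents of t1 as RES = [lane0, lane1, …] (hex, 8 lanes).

→ t0 |02|56|fe|4e|e7|17|d1|06|
→ t1 |02|4e|fe|06|40|17|d1|06|

RES = [ 0x02  0x4e  0xfe  0x06  0x40  0x17  0xd1  0x06 ]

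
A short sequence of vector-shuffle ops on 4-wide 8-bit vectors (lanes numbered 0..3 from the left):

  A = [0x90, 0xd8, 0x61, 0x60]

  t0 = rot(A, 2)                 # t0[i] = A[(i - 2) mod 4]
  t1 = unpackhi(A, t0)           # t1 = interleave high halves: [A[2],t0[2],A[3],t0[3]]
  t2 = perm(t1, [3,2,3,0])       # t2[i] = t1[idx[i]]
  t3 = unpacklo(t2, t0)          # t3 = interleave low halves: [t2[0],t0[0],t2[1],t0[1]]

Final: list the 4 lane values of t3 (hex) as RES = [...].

RES = [0xd8, 0x61, 0x60, 0x60]

→ t0 |61|60|90|d8|
→ t1 |61|90|60|d8|
→ t2 |d8|60|d8|61|
→ t3 |d8|61|60|60|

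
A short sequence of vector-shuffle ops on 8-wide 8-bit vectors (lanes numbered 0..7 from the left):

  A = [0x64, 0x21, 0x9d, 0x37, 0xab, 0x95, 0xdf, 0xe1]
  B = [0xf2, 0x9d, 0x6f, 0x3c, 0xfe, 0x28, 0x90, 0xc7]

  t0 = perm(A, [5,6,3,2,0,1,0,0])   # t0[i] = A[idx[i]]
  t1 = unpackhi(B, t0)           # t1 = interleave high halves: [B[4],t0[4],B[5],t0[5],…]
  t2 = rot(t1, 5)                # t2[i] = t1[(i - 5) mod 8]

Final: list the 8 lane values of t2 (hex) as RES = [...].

→ t0 |95|df|37|9d|64|21|64|64|
→ t1 |fe|64|28|21|90|64|c7|64|
→ t2 |21|90|64|c7|64|fe|64|28|

RES = [0x21, 0x90, 0x64, 0xc7, 0x64, 0xfe, 0x64, 0x28]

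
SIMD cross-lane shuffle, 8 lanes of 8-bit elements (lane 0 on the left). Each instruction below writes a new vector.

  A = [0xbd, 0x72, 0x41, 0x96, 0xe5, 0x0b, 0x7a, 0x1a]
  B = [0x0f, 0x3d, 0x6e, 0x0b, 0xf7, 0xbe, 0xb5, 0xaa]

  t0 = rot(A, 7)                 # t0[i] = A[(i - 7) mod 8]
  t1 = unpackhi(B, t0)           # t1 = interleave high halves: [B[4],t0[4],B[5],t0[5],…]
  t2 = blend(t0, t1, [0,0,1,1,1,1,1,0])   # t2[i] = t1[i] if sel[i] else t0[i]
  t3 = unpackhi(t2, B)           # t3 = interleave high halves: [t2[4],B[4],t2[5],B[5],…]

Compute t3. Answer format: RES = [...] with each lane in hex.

t0 = [0x72, 0x41, 0x96, 0xe5, 0x0b, 0x7a, 0x1a, 0xbd]
t1 = [0xf7, 0x0b, 0xbe, 0x7a, 0xb5, 0x1a, 0xaa, 0xbd]
t2 = [0x72, 0x41, 0xbe, 0x7a, 0xb5, 0x1a, 0xaa, 0xbd]
t3 = [0xb5, 0xf7, 0x1a, 0xbe, 0xaa, 0xb5, 0xbd, 0xaa]

RES = [0xb5, 0xf7, 0x1a, 0xbe, 0xaa, 0xb5, 0xbd, 0xaa]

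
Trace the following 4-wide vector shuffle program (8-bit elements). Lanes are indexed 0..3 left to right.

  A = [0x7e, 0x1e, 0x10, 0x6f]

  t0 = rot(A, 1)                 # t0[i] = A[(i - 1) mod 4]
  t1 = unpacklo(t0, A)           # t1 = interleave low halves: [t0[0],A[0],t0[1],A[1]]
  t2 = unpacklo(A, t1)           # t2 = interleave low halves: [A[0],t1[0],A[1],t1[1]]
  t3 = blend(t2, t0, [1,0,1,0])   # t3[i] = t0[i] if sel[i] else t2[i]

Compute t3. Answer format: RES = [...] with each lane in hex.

→ t0 |6f|7e|1e|10|
→ t1 |6f|7e|7e|1e|
→ t2 |7e|6f|1e|7e|
→ t3 |6f|6f|1e|7e|

RES = [ 0x6f  0x6f  0x1e  0x7e ]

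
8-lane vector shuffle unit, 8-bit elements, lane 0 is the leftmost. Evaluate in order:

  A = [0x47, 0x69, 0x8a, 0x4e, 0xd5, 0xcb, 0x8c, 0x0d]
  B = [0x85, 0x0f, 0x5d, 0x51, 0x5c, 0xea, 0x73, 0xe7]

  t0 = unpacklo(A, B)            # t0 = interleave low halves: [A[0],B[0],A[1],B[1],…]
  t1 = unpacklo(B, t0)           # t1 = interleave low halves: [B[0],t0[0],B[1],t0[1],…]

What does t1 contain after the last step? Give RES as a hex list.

RES = [0x85, 0x47, 0x0f, 0x85, 0x5d, 0x69, 0x51, 0x0f]

  t0: 47 85 69 0f 8a 5d 4e 51
  t1: 85 47 0f 85 5d 69 51 0f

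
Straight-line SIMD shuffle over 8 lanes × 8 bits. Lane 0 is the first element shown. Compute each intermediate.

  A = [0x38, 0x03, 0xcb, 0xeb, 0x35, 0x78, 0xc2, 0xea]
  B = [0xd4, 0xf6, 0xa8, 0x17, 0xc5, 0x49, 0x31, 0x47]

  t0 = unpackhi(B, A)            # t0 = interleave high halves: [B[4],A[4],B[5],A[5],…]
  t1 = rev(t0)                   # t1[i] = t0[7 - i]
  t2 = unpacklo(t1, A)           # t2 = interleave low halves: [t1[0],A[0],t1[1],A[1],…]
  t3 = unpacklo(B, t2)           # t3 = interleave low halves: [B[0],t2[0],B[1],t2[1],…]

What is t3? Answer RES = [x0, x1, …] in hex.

→ t0 |c5|35|49|78|31|c2|47|ea|
→ t1 |ea|47|c2|31|78|49|35|c5|
→ t2 |ea|38|47|03|c2|cb|31|eb|
→ t3 |d4|ea|f6|38|a8|47|17|03|

RES = [ 0xd4  0xea  0xf6  0x38  0xa8  0x47  0x17  0x03 ]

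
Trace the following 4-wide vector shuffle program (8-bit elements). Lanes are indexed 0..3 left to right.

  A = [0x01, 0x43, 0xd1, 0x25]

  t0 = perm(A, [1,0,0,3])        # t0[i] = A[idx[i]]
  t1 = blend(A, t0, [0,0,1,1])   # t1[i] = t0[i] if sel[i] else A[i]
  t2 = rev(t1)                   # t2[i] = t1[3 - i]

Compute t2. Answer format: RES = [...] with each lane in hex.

RES = [ 0x25  0x01  0x43  0x01 ]

t0 = [0x43, 0x01, 0x01, 0x25]
t1 = [0x01, 0x43, 0x01, 0x25]
t2 = [0x25, 0x01, 0x43, 0x01]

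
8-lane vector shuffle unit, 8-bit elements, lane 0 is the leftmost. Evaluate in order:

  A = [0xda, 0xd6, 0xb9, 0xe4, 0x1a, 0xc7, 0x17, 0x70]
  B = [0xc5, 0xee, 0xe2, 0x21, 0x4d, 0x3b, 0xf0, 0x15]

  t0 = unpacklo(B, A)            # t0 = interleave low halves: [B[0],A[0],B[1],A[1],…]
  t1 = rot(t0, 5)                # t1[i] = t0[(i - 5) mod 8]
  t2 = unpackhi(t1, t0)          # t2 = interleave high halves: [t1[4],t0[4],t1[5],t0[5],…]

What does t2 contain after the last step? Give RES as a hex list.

RES = [ 0xe4  0xe2  0xc5  0xb9  0xda  0x21  0xee  0xe4 ]

t0 = [0xc5, 0xda, 0xee, 0xd6, 0xe2, 0xb9, 0x21, 0xe4]
t1 = [0xd6, 0xe2, 0xb9, 0x21, 0xe4, 0xc5, 0xda, 0xee]
t2 = [0xe4, 0xe2, 0xc5, 0xb9, 0xda, 0x21, 0xee, 0xe4]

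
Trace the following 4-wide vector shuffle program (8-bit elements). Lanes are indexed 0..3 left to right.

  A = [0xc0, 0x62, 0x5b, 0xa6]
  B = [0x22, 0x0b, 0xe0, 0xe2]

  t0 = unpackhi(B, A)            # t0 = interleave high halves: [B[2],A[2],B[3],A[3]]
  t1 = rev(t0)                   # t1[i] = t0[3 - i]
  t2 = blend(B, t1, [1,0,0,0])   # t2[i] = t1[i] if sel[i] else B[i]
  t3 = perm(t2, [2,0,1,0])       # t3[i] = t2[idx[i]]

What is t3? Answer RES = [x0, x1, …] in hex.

  t0: e0 5b e2 a6
  t1: a6 e2 5b e0
  t2: a6 0b e0 e2
  t3: e0 a6 0b a6

RES = [ 0xe0  0xa6  0x0b  0xa6 ]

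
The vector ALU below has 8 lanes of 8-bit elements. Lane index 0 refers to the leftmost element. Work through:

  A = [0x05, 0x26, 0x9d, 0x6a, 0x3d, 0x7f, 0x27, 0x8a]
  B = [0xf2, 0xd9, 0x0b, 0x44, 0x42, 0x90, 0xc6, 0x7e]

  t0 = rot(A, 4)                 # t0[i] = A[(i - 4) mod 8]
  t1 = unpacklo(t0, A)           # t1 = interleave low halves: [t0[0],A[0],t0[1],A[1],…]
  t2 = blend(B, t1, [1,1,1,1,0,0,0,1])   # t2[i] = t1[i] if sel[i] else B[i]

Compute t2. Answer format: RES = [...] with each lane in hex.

RES = [ 0x3d  0x05  0x7f  0x26  0x42  0x90  0xc6  0x6a ]

→ t0 |3d|7f|27|8a|05|26|9d|6a|
→ t1 |3d|05|7f|26|27|9d|8a|6a|
→ t2 |3d|05|7f|26|42|90|c6|6a|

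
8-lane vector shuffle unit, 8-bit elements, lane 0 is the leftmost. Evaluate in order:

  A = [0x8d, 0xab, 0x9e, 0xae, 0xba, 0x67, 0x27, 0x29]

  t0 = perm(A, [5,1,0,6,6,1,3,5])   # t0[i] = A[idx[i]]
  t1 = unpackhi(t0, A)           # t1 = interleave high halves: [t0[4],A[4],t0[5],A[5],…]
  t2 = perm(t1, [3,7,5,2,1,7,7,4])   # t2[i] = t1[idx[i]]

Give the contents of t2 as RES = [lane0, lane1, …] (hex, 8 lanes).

  t0: 67 ab 8d 27 27 ab ae 67
  t1: 27 ba ab 67 ae 27 67 29
  t2: 67 29 27 ab ba 29 29 ae

RES = [ 0x67  0x29  0x27  0xab  0xba  0x29  0x29  0xae ]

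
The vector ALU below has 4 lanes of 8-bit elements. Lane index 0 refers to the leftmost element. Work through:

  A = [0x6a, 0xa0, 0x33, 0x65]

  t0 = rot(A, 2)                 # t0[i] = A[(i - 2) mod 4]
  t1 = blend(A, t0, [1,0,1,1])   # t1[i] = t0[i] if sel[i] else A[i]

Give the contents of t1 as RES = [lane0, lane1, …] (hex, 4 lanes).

RES = [ 0x33  0xa0  0x6a  0xa0 ]

→ t0 |33|65|6a|a0|
→ t1 |33|a0|6a|a0|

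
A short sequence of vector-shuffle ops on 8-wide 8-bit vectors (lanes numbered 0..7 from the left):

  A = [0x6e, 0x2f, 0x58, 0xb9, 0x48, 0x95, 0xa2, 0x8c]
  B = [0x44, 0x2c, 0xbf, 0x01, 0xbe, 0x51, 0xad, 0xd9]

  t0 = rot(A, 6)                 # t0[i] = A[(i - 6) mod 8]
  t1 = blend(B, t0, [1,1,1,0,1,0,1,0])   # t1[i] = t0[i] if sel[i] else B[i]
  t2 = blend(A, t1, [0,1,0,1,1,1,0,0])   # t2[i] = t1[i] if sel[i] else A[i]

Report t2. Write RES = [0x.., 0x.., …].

t0 = [0x58, 0xb9, 0x48, 0x95, 0xa2, 0x8c, 0x6e, 0x2f]
t1 = [0x58, 0xb9, 0x48, 0x01, 0xa2, 0x51, 0x6e, 0xd9]
t2 = [0x6e, 0xb9, 0x58, 0x01, 0xa2, 0x51, 0xa2, 0x8c]

RES = [ 0x6e  0xb9  0x58  0x01  0xa2  0x51  0xa2  0x8c ]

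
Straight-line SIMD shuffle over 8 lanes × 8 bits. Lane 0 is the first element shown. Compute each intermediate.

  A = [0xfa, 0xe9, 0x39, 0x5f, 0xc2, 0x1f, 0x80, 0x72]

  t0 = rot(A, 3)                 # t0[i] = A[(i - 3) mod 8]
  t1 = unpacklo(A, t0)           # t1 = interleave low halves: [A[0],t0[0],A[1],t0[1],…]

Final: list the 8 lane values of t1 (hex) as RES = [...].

→ t0 |1f|80|72|fa|e9|39|5f|c2|
→ t1 |fa|1f|e9|80|39|72|5f|fa|

RES = [ 0xfa  0x1f  0xe9  0x80  0x39  0x72  0x5f  0xfa ]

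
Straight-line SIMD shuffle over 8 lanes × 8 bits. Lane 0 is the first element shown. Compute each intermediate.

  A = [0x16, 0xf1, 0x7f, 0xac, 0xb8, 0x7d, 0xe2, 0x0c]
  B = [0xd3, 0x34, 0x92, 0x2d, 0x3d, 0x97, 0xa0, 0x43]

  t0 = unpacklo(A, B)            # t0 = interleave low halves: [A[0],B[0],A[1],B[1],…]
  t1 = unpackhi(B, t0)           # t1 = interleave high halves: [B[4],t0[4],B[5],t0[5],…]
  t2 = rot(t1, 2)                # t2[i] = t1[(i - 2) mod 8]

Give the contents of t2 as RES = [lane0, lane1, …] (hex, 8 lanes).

RES = [0x43, 0x2d, 0x3d, 0x7f, 0x97, 0x92, 0xa0, 0xac]

  t0: 16 d3 f1 34 7f 92 ac 2d
  t1: 3d 7f 97 92 a0 ac 43 2d
  t2: 43 2d 3d 7f 97 92 a0 ac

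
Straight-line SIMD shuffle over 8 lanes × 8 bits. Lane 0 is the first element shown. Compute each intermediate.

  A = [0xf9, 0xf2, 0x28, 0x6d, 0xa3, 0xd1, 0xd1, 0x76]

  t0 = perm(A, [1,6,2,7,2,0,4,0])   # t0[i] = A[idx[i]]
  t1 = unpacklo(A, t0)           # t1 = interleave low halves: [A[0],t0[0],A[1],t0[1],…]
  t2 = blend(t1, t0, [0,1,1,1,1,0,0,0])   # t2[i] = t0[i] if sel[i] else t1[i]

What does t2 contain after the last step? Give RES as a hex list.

→ t0 |f2|d1|28|76|28|f9|a3|f9|
→ t1 |f9|f2|f2|d1|28|28|6d|76|
→ t2 |f9|d1|28|76|28|28|6d|76|

RES = [0xf9, 0xd1, 0x28, 0x76, 0x28, 0x28, 0x6d, 0x76]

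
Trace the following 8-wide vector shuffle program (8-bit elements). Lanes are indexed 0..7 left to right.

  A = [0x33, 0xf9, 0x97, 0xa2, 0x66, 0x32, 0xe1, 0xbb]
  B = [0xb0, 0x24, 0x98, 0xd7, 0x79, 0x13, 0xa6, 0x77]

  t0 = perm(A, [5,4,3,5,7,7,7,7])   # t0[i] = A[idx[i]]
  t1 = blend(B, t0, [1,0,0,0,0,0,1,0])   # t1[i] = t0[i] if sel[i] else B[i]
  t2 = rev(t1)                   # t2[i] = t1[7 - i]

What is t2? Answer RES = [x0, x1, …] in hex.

RES = [0x77, 0xbb, 0x13, 0x79, 0xd7, 0x98, 0x24, 0x32]

  t0: 32 66 a2 32 bb bb bb bb
  t1: 32 24 98 d7 79 13 bb 77
  t2: 77 bb 13 79 d7 98 24 32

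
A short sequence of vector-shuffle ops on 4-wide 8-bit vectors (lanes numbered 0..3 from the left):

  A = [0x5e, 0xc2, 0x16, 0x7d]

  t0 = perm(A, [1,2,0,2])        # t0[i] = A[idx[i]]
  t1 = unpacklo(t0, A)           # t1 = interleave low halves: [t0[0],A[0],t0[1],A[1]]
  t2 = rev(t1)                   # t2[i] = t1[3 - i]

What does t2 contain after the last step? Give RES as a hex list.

RES = [ 0xc2  0x16  0x5e  0xc2 ]

  t0: c2 16 5e 16
  t1: c2 5e 16 c2
  t2: c2 16 5e c2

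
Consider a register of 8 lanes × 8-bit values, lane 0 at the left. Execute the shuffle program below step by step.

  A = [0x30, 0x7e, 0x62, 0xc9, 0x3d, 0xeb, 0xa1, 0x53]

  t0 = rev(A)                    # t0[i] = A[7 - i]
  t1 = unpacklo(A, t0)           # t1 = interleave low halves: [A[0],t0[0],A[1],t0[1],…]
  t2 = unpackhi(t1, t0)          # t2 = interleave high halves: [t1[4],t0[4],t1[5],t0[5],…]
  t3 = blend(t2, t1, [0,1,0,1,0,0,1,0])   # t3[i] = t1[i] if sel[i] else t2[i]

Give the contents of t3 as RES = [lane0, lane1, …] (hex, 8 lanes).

RES = [ 0x62  0x53  0xeb  0xa1  0xc9  0x7e  0xc9  0x30 ]

  t0: 53 a1 eb 3d c9 62 7e 30
  t1: 30 53 7e a1 62 eb c9 3d
  t2: 62 c9 eb 62 c9 7e 3d 30
  t3: 62 53 eb a1 c9 7e c9 30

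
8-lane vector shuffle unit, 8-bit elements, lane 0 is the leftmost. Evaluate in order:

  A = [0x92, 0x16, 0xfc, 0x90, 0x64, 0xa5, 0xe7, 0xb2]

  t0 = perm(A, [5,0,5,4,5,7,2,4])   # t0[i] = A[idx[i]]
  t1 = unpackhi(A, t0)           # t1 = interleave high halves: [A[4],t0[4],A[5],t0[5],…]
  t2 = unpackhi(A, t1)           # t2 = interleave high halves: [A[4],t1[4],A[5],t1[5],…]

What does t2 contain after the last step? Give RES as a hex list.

RES = [0x64, 0xe7, 0xa5, 0xfc, 0xe7, 0xb2, 0xb2, 0x64]

  t0: a5 92 a5 64 a5 b2 fc 64
  t1: 64 a5 a5 b2 e7 fc b2 64
  t2: 64 e7 a5 fc e7 b2 b2 64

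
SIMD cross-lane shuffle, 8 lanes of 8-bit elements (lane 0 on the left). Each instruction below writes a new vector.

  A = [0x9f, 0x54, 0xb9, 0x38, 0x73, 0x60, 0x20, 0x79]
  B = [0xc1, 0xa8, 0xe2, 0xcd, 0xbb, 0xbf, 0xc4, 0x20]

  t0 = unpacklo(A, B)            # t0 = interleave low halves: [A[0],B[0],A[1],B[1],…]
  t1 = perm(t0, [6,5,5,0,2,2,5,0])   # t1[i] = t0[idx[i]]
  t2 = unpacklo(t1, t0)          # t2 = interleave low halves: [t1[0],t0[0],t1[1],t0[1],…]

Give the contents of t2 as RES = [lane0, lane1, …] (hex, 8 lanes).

RES = [0x38, 0x9f, 0xe2, 0xc1, 0xe2, 0x54, 0x9f, 0xa8]

→ t0 |9f|c1|54|a8|b9|e2|38|cd|
→ t1 |38|e2|e2|9f|54|54|e2|9f|
→ t2 |38|9f|e2|c1|e2|54|9f|a8|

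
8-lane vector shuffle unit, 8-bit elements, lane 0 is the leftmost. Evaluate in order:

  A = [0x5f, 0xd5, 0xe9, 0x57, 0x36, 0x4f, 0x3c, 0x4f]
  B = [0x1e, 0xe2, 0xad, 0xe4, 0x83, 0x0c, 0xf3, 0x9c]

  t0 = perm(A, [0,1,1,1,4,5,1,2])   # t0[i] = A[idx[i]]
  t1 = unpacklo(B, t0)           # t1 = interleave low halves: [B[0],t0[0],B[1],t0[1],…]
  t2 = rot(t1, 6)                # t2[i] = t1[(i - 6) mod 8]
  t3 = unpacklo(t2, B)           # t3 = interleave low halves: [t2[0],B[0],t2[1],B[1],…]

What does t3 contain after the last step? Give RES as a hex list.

RES = [ 0xe2  0x1e  0xd5  0xe2  0xad  0xad  0xd5  0xe4 ]

t0 = [0x5f, 0xd5, 0xd5, 0xd5, 0x36, 0x4f, 0xd5, 0xe9]
t1 = [0x1e, 0x5f, 0xe2, 0xd5, 0xad, 0xd5, 0xe4, 0xd5]
t2 = [0xe2, 0xd5, 0xad, 0xd5, 0xe4, 0xd5, 0x1e, 0x5f]
t3 = [0xe2, 0x1e, 0xd5, 0xe2, 0xad, 0xad, 0xd5, 0xe4]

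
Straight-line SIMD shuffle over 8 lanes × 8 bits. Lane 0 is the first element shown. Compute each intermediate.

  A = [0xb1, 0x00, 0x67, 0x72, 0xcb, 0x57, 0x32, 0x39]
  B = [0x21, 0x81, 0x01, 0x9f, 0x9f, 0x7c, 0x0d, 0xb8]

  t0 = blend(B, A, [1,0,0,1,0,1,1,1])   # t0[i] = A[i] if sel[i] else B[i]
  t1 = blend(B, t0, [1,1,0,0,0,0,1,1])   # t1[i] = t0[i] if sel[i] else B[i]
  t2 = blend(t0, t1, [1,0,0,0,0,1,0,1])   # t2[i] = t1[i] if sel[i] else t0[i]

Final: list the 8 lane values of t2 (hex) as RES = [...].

RES = [ 0xb1  0x81  0x01  0x72  0x9f  0x7c  0x32  0x39 ]

→ t0 |b1|81|01|72|9f|57|32|39|
→ t1 |b1|81|01|9f|9f|7c|32|39|
→ t2 |b1|81|01|72|9f|7c|32|39|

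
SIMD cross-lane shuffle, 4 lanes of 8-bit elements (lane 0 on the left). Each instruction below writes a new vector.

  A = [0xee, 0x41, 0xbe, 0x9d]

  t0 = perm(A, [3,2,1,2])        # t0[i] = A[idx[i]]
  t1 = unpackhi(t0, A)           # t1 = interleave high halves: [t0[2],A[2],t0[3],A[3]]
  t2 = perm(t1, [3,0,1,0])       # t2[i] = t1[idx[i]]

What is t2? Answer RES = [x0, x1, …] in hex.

RES = [0x9d, 0x41, 0xbe, 0x41]

t0 = [0x9d, 0xbe, 0x41, 0xbe]
t1 = [0x41, 0xbe, 0xbe, 0x9d]
t2 = [0x9d, 0x41, 0xbe, 0x41]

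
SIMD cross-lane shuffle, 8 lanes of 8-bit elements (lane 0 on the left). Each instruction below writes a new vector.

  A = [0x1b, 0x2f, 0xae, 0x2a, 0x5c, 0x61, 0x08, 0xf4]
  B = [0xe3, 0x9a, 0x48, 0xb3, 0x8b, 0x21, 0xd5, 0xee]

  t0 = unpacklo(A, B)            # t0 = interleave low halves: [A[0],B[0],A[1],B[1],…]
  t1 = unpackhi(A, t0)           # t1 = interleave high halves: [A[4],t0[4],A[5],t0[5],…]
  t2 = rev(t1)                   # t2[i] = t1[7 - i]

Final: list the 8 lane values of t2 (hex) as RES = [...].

→ t0 |1b|e3|2f|9a|ae|48|2a|b3|
→ t1 |5c|ae|61|48|08|2a|f4|b3|
→ t2 |b3|f4|2a|08|48|61|ae|5c|

RES = [ 0xb3  0xf4  0x2a  0x08  0x48  0x61  0xae  0x5c ]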